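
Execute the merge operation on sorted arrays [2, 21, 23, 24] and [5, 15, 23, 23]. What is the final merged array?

Merging process:

Compare 2 vs 5: take 2 from left. Merged: [2]
Compare 21 vs 5: take 5 from right. Merged: [2, 5]
Compare 21 vs 15: take 15 from right. Merged: [2, 5, 15]
Compare 21 vs 23: take 21 from left. Merged: [2, 5, 15, 21]
Compare 23 vs 23: take 23 from left. Merged: [2, 5, 15, 21, 23]
Compare 24 vs 23: take 23 from right. Merged: [2, 5, 15, 21, 23, 23]
Compare 24 vs 23: take 23 from right. Merged: [2, 5, 15, 21, 23, 23, 23]
Append remaining from left: [24]. Merged: [2, 5, 15, 21, 23, 23, 23, 24]

Final merged array: [2, 5, 15, 21, 23, 23, 23, 24]
Total comparisons: 7

The merged array is [2, 5, 15, 21, 23, 23, 23, 24], requiring 7 comparisons. The merge step runs in O(n) time where n is the total number of elements.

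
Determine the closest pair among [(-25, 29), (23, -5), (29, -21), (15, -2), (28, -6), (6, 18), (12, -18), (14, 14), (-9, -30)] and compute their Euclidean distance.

Computing all pairwise distances among 9 points:

d((-25, 29), (23, -5)) = 58.8218
d((-25, 29), (29, -21)) = 73.5935
d((-25, 29), (15, -2)) = 50.6063
d((-25, 29), (28, -6)) = 63.5138
d((-25, 29), (6, 18)) = 32.8938
d((-25, 29), (12, -18)) = 59.8164
d((-25, 29), (14, 14)) = 41.7852
d((-25, 29), (-9, -30)) = 61.131
d((23, -5), (29, -21)) = 17.088
d((23, -5), (15, -2)) = 8.544
d((23, -5), (28, -6)) = 5.099 <-- minimum
d((23, -5), (6, 18)) = 28.6007
d((23, -5), (12, -18)) = 17.0294
d((23, -5), (14, 14)) = 21.0238
d((23, -5), (-9, -30)) = 40.6079
d((29, -21), (15, -2)) = 23.6008
d((29, -21), (28, -6)) = 15.0333
d((29, -21), (6, 18)) = 45.2769
d((29, -21), (12, -18)) = 17.2627
d((29, -21), (14, 14)) = 38.0789
d((29, -21), (-9, -30)) = 39.0512
d((15, -2), (28, -6)) = 13.6015
d((15, -2), (6, 18)) = 21.9317
d((15, -2), (12, -18)) = 16.2788
d((15, -2), (14, 14)) = 16.0312
d((15, -2), (-9, -30)) = 36.8782
d((28, -6), (6, 18)) = 32.5576
d((28, -6), (12, -18)) = 20.0
d((28, -6), (14, 14)) = 24.4131
d((28, -6), (-9, -30)) = 44.1022
d((6, 18), (12, -18)) = 36.4966
d((6, 18), (14, 14)) = 8.9443
d((6, 18), (-9, -30)) = 50.2892
d((12, -18), (14, 14)) = 32.0624
d((12, -18), (-9, -30)) = 24.1868
d((14, 14), (-9, -30)) = 49.6488

Closest pair: (23, -5) and (28, -6) with distance 5.099

The closest pair is (23, -5) and (28, -6) with Euclidean distance 5.099. For 9 points, brute-force pairwise comparison is shown above. For large n, the divide-and-conquer algorithm (sort by x, recurse on halves, check the dividing strip) achieves O(n log n).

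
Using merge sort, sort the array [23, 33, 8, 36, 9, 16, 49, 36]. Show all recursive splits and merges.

Merge sort trace:

Split: [23, 33, 8, 36, 9, 16, 49, 36] -> [23, 33, 8, 36] and [9, 16, 49, 36]
  Split: [23, 33, 8, 36] -> [23, 33] and [8, 36]
    Split: [23, 33] -> [23] and [33]
    Merge: [23] + [33] -> [23, 33]
    Split: [8, 36] -> [8] and [36]
    Merge: [8] + [36] -> [8, 36]
  Merge: [23, 33] + [8, 36] -> [8, 23, 33, 36]
  Split: [9, 16, 49, 36] -> [9, 16] and [49, 36]
    Split: [9, 16] -> [9] and [16]
    Merge: [9] + [16] -> [9, 16]
    Split: [49, 36] -> [49] and [36]
    Merge: [49] + [36] -> [36, 49]
  Merge: [9, 16] + [36, 49] -> [9, 16, 36, 49]
Merge: [8, 23, 33, 36] + [9, 16, 36, 49] -> [8, 9, 16, 23, 33, 36, 36, 49]

Final sorted array: [8, 9, 16, 23, 33, 36, 36, 49]

The merge sort proceeds by recursively splitting the array and merging sorted halves.
After all merges, the sorted array is [8, 9, 16, 23, 33, 36, 36, 49].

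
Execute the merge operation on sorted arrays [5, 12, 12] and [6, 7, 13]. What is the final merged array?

Merging process:

Compare 5 vs 6: take 5 from left. Merged: [5]
Compare 12 vs 6: take 6 from right. Merged: [5, 6]
Compare 12 vs 7: take 7 from right. Merged: [5, 6, 7]
Compare 12 vs 13: take 12 from left. Merged: [5, 6, 7, 12]
Compare 12 vs 13: take 12 from left. Merged: [5, 6, 7, 12, 12]
Append remaining from right: [13]. Merged: [5, 6, 7, 12, 12, 13]

Final merged array: [5, 6, 7, 12, 12, 13]
Total comparisons: 5

The merged array is [5, 6, 7, 12, 12, 13], requiring 5 comparisons. The merge step runs in O(n) time where n is the total number of elements.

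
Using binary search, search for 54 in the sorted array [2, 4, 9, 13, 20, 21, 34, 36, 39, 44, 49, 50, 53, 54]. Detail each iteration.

Binary search for 54 in [2, 4, 9, 13, 20, 21, 34, 36, 39, 44, 49, 50, 53, 54]:

lo=0, hi=13, mid=6, arr[mid]=34 -> 34 < 54, search right half
lo=7, hi=13, mid=10, arr[mid]=49 -> 49 < 54, search right half
lo=11, hi=13, mid=12, arr[mid]=53 -> 53 < 54, search right half
lo=13, hi=13, mid=13, arr[mid]=54 -> Found target at index 13!

Binary search finds 54 at index 13 after 4 comparisons. The search repeatedly halves the search space by comparing with the middle element.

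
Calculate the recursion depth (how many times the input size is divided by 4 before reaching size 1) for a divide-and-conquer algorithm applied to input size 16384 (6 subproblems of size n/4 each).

For divide and conquer with division factor 4:

Problem sizes at each level:
Level 0: 16384
Level 1: 4096
Level 2: 1024
Level 3: 256
Level 4: 64
Level 5: 16
Level 6: 4
Level 7: 1

The root is level 0 and the size-1 base case is level 7 (the tree spans levels 0 through 7, i.e. 8 levels counting the root), so the depth is the number of divisions: log_4(16384) = 7

The recursion tree depth is log_4(16384) = 7. At each level, the problem size is divided by 4, so it takes 7 divisions to reduce to a base case of size 1. The algorithm makes 6 recursive calls at each level.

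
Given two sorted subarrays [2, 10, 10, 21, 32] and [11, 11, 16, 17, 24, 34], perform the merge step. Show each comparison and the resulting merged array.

Merging process:

Compare 2 vs 11: take 2 from left. Merged: [2]
Compare 10 vs 11: take 10 from left. Merged: [2, 10]
Compare 10 vs 11: take 10 from left. Merged: [2, 10, 10]
Compare 21 vs 11: take 11 from right. Merged: [2, 10, 10, 11]
Compare 21 vs 11: take 11 from right. Merged: [2, 10, 10, 11, 11]
Compare 21 vs 16: take 16 from right. Merged: [2, 10, 10, 11, 11, 16]
Compare 21 vs 17: take 17 from right. Merged: [2, 10, 10, 11, 11, 16, 17]
Compare 21 vs 24: take 21 from left. Merged: [2, 10, 10, 11, 11, 16, 17, 21]
Compare 32 vs 24: take 24 from right. Merged: [2, 10, 10, 11, 11, 16, 17, 21, 24]
Compare 32 vs 34: take 32 from left. Merged: [2, 10, 10, 11, 11, 16, 17, 21, 24, 32]
Append remaining from right: [34]. Merged: [2, 10, 10, 11, 11, 16, 17, 21, 24, 32, 34]

Final merged array: [2, 10, 10, 11, 11, 16, 17, 21, 24, 32, 34]
Total comparisons: 10

The merged array is [2, 10, 10, 11, 11, 16, 17, 21, 24, 32, 34], requiring 10 comparisons. The merge step runs in O(n) time where n is the total number of elements.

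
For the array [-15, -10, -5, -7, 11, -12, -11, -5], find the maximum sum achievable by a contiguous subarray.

Using Kadane's algorithm on [-15, -10, -5, -7, 11, -12, -11, -5]:

Scanning through the array:
Position 1 (value -10): max_ending_here = -10, max_so_far = -10
Position 2 (value -5): max_ending_here = -5, max_so_far = -5
Position 3 (value -7): max_ending_here = -7, max_so_far = -5
Position 4 (value 11): max_ending_here = 11, max_so_far = 11
Position 5 (value -12): max_ending_here = -1, max_so_far = 11
Position 6 (value -11): max_ending_here = -11, max_so_far = 11
Position 7 (value -5): max_ending_here = -5, max_so_far = 11

Maximum subarray: [11]
Maximum sum: 11

The maximum subarray is [11] with sum 11. This subarray runs from index 4 to index 4.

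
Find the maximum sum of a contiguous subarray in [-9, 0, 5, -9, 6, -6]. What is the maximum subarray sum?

Using Kadane's algorithm on [-9, 0, 5, -9, 6, -6]:

Scanning through the array:
Position 1 (value 0): max_ending_here = 0, max_so_far = 0
Position 2 (value 5): max_ending_here = 5, max_so_far = 5
Position 3 (value -9): max_ending_here = -4, max_so_far = 5
Position 4 (value 6): max_ending_here = 6, max_so_far = 6
Position 5 (value -6): max_ending_here = 0, max_so_far = 6

Maximum subarray: [6]
Maximum sum: 6

The maximum subarray is [6] with sum 6. This subarray runs from index 4 to index 4.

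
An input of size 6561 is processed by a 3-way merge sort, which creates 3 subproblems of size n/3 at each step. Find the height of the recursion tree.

For divide and conquer with division factor 3:

Problem sizes at each level:
Level 0: 6561
Level 1: 2187
Level 2: 729
Level 3: 243
Level 4: 81
Level 5: 27
Level 6: 9
Level 7: 3
Level 8: 1

The root is level 0 and the size-1 base case is level 8 (the tree spans levels 0 through 8, i.e. 9 levels counting the root), so the depth is the number of divisions: log_3(6561) = 8

The recursion tree depth is log_3(6561) = 8. At each level, the problem size is divided by 3, so it takes 8 divisions to reduce to a base case of size 1. The algorithm makes 3 recursive calls at each level.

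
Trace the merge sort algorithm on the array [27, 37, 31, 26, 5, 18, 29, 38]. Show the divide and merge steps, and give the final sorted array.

Merge sort trace:

Split: [27, 37, 31, 26, 5, 18, 29, 38] -> [27, 37, 31, 26] and [5, 18, 29, 38]
  Split: [27, 37, 31, 26] -> [27, 37] and [31, 26]
    Split: [27, 37] -> [27] and [37]
    Merge: [27] + [37] -> [27, 37]
    Split: [31, 26] -> [31] and [26]
    Merge: [31] + [26] -> [26, 31]
  Merge: [27, 37] + [26, 31] -> [26, 27, 31, 37]
  Split: [5, 18, 29, 38] -> [5, 18] and [29, 38]
    Split: [5, 18] -> [5] and [18]
    Merge: [5] + [18] -> [5, 18]
    Split: [29, 38] -> [29] and [38]
    Merge: [29] + [38] -> [29, 38]
  Merge: [5, 18] + [29, 38] -> [5, 18, 29, 38]
Merge: [26, 27, 31, 37] + [5, 18, 29, 38] -> [5, 18, 26, 27, 29, 31, 37, 38]

Final sorted array: [5, 18, 26, 27, 29, 31, 37, 38]

The merge sort proceeds by recursively splitting the array and merging sorted halves.
After all merges, the sorted array is [5, 18, 26, 27, 29, 31, 37, 38].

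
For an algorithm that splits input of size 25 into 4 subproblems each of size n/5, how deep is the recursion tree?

For divide and conquer with division factor 5:

Problem sizes at each level:
Level 0: 25
Level 1: 5
Level 2: 1

The root is level 0 and the size-1 base case is level 2 (the tree spans levels 0 through 2, i.e. 3 levels counting the root), so the depth is the number of divisions: log_5(25) = 2

The recursion tree depth is log_5(25) = 2. At each level, the problem size is divided by 5, so it takes 2 divisions to reduce to a base case of size 1. The algorithm makes 4 recursive calls at each level.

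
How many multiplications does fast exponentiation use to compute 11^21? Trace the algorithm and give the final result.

Computing 11^21 by squaring (build up from 11^1; each line after the first costs one multiplication):

11^1 = 11
11^2 = (11^1)^2 = 11^2 = 121
11^4 = (11^2)^2 = 121^2 = 14641
11^5 = 11 * 11^4 = 11 * 14641 = 161051
11^10 = (11^5)^2 = 161051^2 = 25937424601
11^20 = (11^10)^2 = 25937424601^2 = 672749994932560009201
11^21 = 11 * 11^20 = 11 * 672749994932560009201 = 7400249944258160101211

Result: 7400249944258160101211
Multiplications needed: 6 (6 lines after 11^1)

11^21 = 7400249944258160101211. Using exponentiation by squaring, this requires 6 multiplications. The key idea: if the exponent is even, square the half-power; if odd, multiply by the base once.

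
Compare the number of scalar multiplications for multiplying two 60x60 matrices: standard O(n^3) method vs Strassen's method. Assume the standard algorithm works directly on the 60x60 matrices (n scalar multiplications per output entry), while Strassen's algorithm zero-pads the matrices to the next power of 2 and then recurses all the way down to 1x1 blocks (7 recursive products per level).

Matrix multiplication for 60x60 matrices:

Strassen's algorithm requires power-of-2 dimensions. Pad 60x60 to 64x64 (next power of 2).

Standard algorithm: 60^3 = 216000 multiplications
Strassen's algorithm: 7^(log2(64)) = 7^6 = 117649 multiplications
Savings: 216000 - 117649 = 98351 multiplications

Standard: 216000 multiplications (60^3). Strassen: 117649 multiplications (7^6, after padding to 64x64). Strassen reduces 8 recursive multiplications to 7 at each level.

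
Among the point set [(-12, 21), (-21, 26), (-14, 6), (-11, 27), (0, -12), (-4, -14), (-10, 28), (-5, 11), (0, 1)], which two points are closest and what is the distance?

Computing all pairwise distances among 9 points:

d((-12, 21), (-21, 26)) = 10.2956
d((-12, 21), (-14, 6)) = 15.1327
d((-12, 21), (-11, 27)) = 6.0828
d((-12, 21), (0, -12)) = 35.1141
d((-12, 21), (-4, -14)) = 35.9026
d((-12, 21), (-10, 28)) = 7.2801
d((-12, 21), (-5, 11)) = 12.2066
d((-12, 21), (0, 1)) = 23.3238
d((-21, 26), (-14, 6)) = 21.1896
d((-21, 26), (-11, 27)) = 10.0499
d((-21, 26), (0, -12)) = 43.4166
d((-21, 26), (-4, -14)) = 43.4626
d((-21, 26), (-10, 28)) = 11.1803
d((-21, 26), (-5, 11)) = 21.9317
d((-21, 26), (0, 1)) = 32.6497
d((-14, 6), (-11, 27)) = 21.2132
d((-14, 6), (0, -12)) = 22.8035
d((-14, 6), (-4, -14)) = 22.3607
d((-14, 6), (-10, 28)) = 22.3607
d((-14, 6), (-5, 11)) = 10.2956
d((-14, 6), (0, 1)) = 14.8661
d((-11, 27), (0, -12)) = 40.5216
d((-11, 27), (-4, -14)) = 41.5933
d((-11, 27), (-10, 28)) = 1.4142 <-- minimum
d((-11, 27), (-5, 11)) = 17.088
d((-11, 27), (0, 1)) = 28.2312
d((0, -12), (-4, -14)) = 4.4721
d((0, -12), (-10, 28)) = 41.2311
d((0, -12), (-5, 11)) = 23.5372
d((0, -12), (0, 1)) = 13.0
d((-4, -14), (-10, 28)) = 42.4264
d((-4, -14), (-5, 11)) = 25.02
d((-4, -14), (0, 1)) = 15.5242
d((-10, 28), (-5, 11)) = 17.72
d((-10, 28), (0, 1)) = 28.7924
d((-5, 11), (0, 1)) = 11.1803

Closest pair: (-11, 27) and (-10, 28) with distance 1.4142

The closest pair is (-11, 27) and (-10, 28) with Euclidean distance 1.4142. For 9 points, brute-force pairwise comparison is shown above. For large n, the divide-and-conquer algorithm (sort by x, recurse on halves, check the dividing strip) achieves O(n log n).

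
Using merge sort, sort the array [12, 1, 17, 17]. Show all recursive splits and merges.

Merge sort trace:

Split: [12, 1, 17, 17] -> [12, 1] and [17, 17]
  Split: [12, 1] -> [12] and [1]
  Merge: [12] + [1] -> [1, 12]
  Split: [17, 17] -> [17] and [17]
  Merge: [17] + [17] -> [17, 17]
Merge: [1, 12] + [17, 17] -> [1, 12, 17, 17]

Final sorted array: [1, 12, 17, 17]

The merge sort proceeds by recursively splitting the array and merging sorted halves.
After all merges, the sorted array is [1, 12, 17, 17].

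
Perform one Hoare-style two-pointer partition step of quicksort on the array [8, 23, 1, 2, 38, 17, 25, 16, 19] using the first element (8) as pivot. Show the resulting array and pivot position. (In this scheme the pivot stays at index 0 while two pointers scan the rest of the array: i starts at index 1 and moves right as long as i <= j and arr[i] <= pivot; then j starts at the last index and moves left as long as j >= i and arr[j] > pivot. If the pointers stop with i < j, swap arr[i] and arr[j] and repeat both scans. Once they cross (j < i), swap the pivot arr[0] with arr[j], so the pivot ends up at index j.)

Hoare-style two-pointer partition with pivot = 8:

Initial array: [8, 23, 1, 2, 38, 17, 25, 16, 19]

Pointers start at i = 1, j = 8.
i stops at index 1 (arr[1]=23 > 8), j stops at index 3 (arr[3]=2 <= 8): swap arr[1] and arr[3], array becomes [8, 2, 1, 23, 38, 17, 25, 16, 19]
i ends at 3, j ends at 2: the pointers have crossed (j < i), so scanning stops.

Swap pivot arr[0] with arr[2] to place pivot at position 2: [1, 2, 8, 23, 38, 17, 25, 16, 19]
Pivot position: 2

After partitioning with pivot 8, the array becomes [1, 2, 8, 23, 38, 17, 25, 16, 19]. The pivot is placed at index 2. All elements to the left of the pivot are <= 8, and all elements to the right are > 8.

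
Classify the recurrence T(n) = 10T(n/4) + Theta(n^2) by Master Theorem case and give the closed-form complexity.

Master Theorem for T(n) = 10T(n/4) + O(n^2):

a = 10, b = 4, c = 2
log_b(a) = log_4(10) = 1.6610

Case 3: c = 2 > log_4(10) = 1.6610
T(n) = O(n^2) = O(n^2)

For T(n) = 10T(n/4) + O(n^2): log_4(10) = 1.6610. This is Case 3 of the Master Theorem (c > log_b(a), work dominated by root), giving O(n^2).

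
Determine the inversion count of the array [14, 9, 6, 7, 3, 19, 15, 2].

Finding inversions in [14, 9, 6, 7, 3, 19, 15, 2]:

(0, 1): arr[0]=14 > arr[1]=9
(0, 2): arr[0]=14 > arr[2]=6
(0, 3): arr[0]=14 > arr[3]=7
(0, 4): arr[0]=14 > arr[4]=3
(0, 7): arr[0]=14 > arr[7]=2
(1, 2): arr[1]=9 > arr[2]=6
(1, 3): arr[1]=9 > arr[3]=7
(1, 4): arr[1]=9 > arr[4]=3
(1, 7): arr[1]=9 > arr[7]=2
(2, 4): arr[2]=6 > arr[4]=3
(2, 7): arr[2]=6 > arr[7]=2
(3, 4): arr[3]=7 > arr[4]=3
(3, 7): arr[3]=7 > arr[7]=2
(4, 7): arr[4]=3 > arr[7]=2
(5, 6): arr[5]=19 > arr[6]=15
(5, 7): arr[5]=19 > arr[7]=2
(6, 7): arr[6]=15 > arr[7]=2

Total inversions: 17

The array has 17 inversion(s): (0,1), (0,2), (0,3), (0,4), (0,7), (1,2), (1,3), (1,4), (1,7), (2,4), (2,7), (3,4), (3,7), (4,7), (5,6), (5,7), (6,7). Each pair (i,j) satisfies i < j and arr[i] > arr[j].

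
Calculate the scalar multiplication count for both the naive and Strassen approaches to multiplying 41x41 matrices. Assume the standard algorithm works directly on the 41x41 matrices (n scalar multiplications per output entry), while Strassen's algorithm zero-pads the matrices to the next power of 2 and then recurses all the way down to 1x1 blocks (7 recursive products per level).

Matrix multiplication for 41x41 matrices:

Strassen's algorithm requires power-of-2 dimensions. Pad 41x41 to 64x64 (next power of 2).

Standard algorithm: 41^3 = 68921 multiplications
Strassen's algorithm: 7^(log2(64)) = 7^6 = 117649 multiplications
Difference: 68921 - 117649 = -48728 (Strassen uses MORE here due to padding overhead — for small or just-over-power-of-2 n, padding can outweigh the per-level savings)

Standard: 68921 multiplications (41^3). Strassen: 117649 multiplications (7^6, after padding to 64x64). Strassen reduces 8 recursive multiplications to 7 at each level.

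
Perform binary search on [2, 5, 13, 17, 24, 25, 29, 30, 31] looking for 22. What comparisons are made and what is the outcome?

Binary search for 22 in [2, 5, 13, 17, 24, 25, 29, 30, 31]:

lo=0, hi=8, mid=4, arr[mid]=24 -> 24 > 22, search left half
lo=0, hi=3, mid=1, arr[mid]=5 -> 5 < 22, search right half
lo=2, hi=3, mid=2, arr[mid]=13 -> 13 < 22, search right half
lo=3, hi=3, mid=3, arr[mid]=17 -> 17 < 22, search right half
lo=4 > hi=3, target 22 not found

Binary search determines that 22 is not in the array after 4 comparisons. The search space was exhausted without finding the target.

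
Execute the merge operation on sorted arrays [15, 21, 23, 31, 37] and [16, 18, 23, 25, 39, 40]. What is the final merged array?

Merging process:

Compare 15 vs 16: take 15 from left. Merged: [15]
Compare 21 vs 16: take 16 from right. Merged: [15, 16]
Compare 21 vs 18: take 18 from right. Merged: [15, 16, 18]
Compare 21 vs 23: take 21 from left. Merged: [15, 16, 18, 21]
Compare 23 vs 23: take 23 from left. Merged: [15, 16, 18, 21, 23]
Compare 31 vs 23: take 23 from right. Merged: [15, 16, 18, 21, 23, 23]
Compare 31 vs 25: take 25 from right. Merged: [15, 16, 18, 21, 23, 23, 25]
Compare 31 vs 39: take 31 from left. Merged: [15, 16, 18, 21, 23, 23, 25, 31]
Compare 37 vs 39: take 37 from left. Merged: [15, 16, 18, 21, 23, 23, 25, 31, 37]
Append remaining from right: [39, 40]. Merged: [15, 16, 18, 21, 23, 23, 25, 31, 37, 39, 40]

Final merged array: [15, 16, 18, 21, 23, 23, 25, 31, 37, 39, 40]
Total comparisons: 9

The merged array is [15, 16, 18, 21, 23, 23, 25, 31, 37, 39, 40], requiring 9 comparisons. The merge step runs in O(n) time where n is the total number of elements.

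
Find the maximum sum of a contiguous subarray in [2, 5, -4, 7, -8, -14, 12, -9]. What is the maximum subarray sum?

Using Kadane's algorithm on [2, 5, -4, 7, -8, -14, 12, -9]:

Scanning through the array:
Position 1 (value 5): max_ending_here = 7, max_so_far = 7
Position 2 (value -4): max_ending_here = 3, max_so_far = 7
Position 3 (value 7): max_ending_here = 10, max_so_far = 10
Position 4 (value -8): max_ending_here = 2, max_so_far = 10
Position 5 (value -14): max_ending_here = -12, max_so_far = 10
Position 6 (value 12): max_ending_here = 12, max_so_far = 12
Position 7 (value -9): max_ending_here = 3, max_so_far = 12

Maximum subarray: [12]
Maximum sum: 12

The maximum subarray is [12] with sum 12. This subarray runs from index 6 to index 6.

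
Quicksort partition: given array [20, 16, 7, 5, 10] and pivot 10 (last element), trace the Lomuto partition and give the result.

Lomuto partition with pivot = 10:

Initial array: [20, 16, 7, 5, 10]

arr[0]=20 > 10: no swap
arr[1]=16 > 10: no swap
arr[2]=7 <= 10: swap with position 0, array becomes [7, 16, 20, 5, 10]
arr[3]=5 <= 10: swap with position 1, array becomes [7, 5, 20, 16, 10]

Place pivot at position 2: [7, 5, 10, 16, 20]
Pivot position: 2

After partitioning with pivot 10, the array becomes [7, 5, 10, 16, 20]. The pivot is placed at index 2. All elements to the left of the pivot are <= 10, and all elements to the right are > 10.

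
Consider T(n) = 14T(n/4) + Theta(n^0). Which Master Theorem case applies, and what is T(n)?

Master Theorem for T(n) = 14T(n/4) + O(n^0):

a = 14, b = 4, c = 0
log_b(a) = log_4(14) = 1.9037

Case 1: c = 0 < log_4(14) = 1.9037
T(n) = O(n^(log_4 14))

For T(n) = 14T(n/4) + O(n^0): log_4(14) = 1.9037. This is Case 1 of the Master Theorem (c < log_b(a), work dominated by leaves), giving O(n^(log_4 14)).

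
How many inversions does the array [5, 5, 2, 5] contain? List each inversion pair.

Finding inversions in [5, 5, 2, 5]:

(0, 2): arr[0]=5 > arr[2]=2
(1, 2): arr[1]=5 > arr[2]=2

Total inversions: 2

The array has 2 inversion(s): (0,2), (1,2). Each pair (i,j) satisfies i < j and arr[i] > arr[j].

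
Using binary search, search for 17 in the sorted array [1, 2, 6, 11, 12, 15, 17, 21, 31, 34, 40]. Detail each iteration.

Binary search for 17 in [1, 2, 6, 11, 12, 15, 17, 21, 31, 34, 40]:

lo=0, hi=10, mid=5, arr[mid]=15 -> 15 < 17, search right half
lo=6, hi=10, mid=8, arr[mid]=31 -> 31 > 17, search left half
lo=6, hi=7, mid=6, arr[mid]=17 -> Found target at index 6!

Binary search finds 17 at index 6 after 3 comparisons. The search repeatedly halves the search space by comparing with the middle element.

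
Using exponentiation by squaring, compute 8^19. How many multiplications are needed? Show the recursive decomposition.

Computing 8^19 by squaring (build up from 8^1; each line after the first costs one multiplication):

8^1 = 8
8^2 = (8^1)^2 = 8^2 = 64
8^4 = (8^2)^2 = 64^2 = 4096
8^8 = (8^4)^2 = 4096^2 = 16777216
8^9 = 8 * 8^8 = 8 * 16777216 = 134217728
8^18 = (8^9)^2 = 134217728^2 = 18014398509481984
8^19 = 8 * 8^18 = 8 * 18014398509481984 = 144115188075855872

Result: 144115188075855872
Multiplications needed: 6 (6 lines after 8^1)

8^19 = 144115188075855872. Using exponentiation by squaring, this requires 6 multiplications. The key idea: if the exponent is even, square the half-power; if odd, multiply by the base once.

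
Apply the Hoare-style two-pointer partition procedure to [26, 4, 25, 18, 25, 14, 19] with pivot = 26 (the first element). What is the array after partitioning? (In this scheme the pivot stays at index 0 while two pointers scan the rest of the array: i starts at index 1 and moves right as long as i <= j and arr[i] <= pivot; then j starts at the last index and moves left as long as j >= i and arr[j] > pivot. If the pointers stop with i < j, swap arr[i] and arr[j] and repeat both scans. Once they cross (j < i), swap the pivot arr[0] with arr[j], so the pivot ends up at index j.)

Hoare-style two-pointer partition with pivot = 26:

Initial array: [26, 4, 25, 18, 25, 14, 19]

Pointers start at i = 1, j = 6.
i ends at 7, j ends at 6: the pointers have crossed (j < i), so scanning stops.

Swap pivot arr[0] with arr[6] to place pivot at position 6: [19, 4, 25, 18, 25, 14, 26]
Pivot position: 6

After partitioning with pivot 26, the array becomes [19, 4, 25, 18, 25, 14, 26]. The pivot is placed at index 6. All elements to the left of the pivot are <= 26, and all elements to the right are > 26.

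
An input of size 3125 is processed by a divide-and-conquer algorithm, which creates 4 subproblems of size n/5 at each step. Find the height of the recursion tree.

For divide and conquer with division factor 5:

Problem sizes at each level:
Level 0: 3125
Level 1: 625
Level 2: 125
Level 3: 25
Level 4: 5
Level 5: 1

The root is level 0 and the size-1 base case is level 5 (the tree spans levels 0 through 5, i.e. 6 levels counting the root), so the depth is the number of divisions: log_5(3125) = 5

The recursion tree depth is log_5(3125) = 5. At each level, the problem size is divided by 5, so it takes 5 divisions to reduce to a base case of size 1. The algorithm makes 4 recursive calls at each level.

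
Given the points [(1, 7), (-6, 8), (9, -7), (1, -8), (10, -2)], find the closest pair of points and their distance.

Computing all pairwise distances among 5 points:

d((1, 7), (-6, 8)) = 7.0711
d((1, 7), (9, -7)) = 16.1245
d((1, 7), (1, -8)) = 15.0
d((1, 7), (10, -2)) = 12.7279
d((-6, 8), (9, -7)) = 21.2132
d((-6, 8), (1, -8)) = 17.4642
d((-6, 8), (10, -2)) = 18.868
d((9, -7), (1, -8)) = 8.0623
d((9, -7), (10, -2)) = 5.099 <-- minimum
d((1, -8), (10, -2)) = 10.8167

Closest pair: (9, -7) and (10, -2) with distance 5.099

The closest pair is (9, -7) and (10, -2) with Euclidean distance 5.099. For 5 points, brute-force pairwise comparison is shown above. For large n, the divide-and-conquer algorithm (sort by x, recurse on halves, check the dividing strip) achieves O(n log n).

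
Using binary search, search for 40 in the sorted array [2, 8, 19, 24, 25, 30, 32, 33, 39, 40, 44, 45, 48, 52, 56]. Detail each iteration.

Binary search for 40 in [2, 8, 19, 24, 25, 30, 32, 33, 39, 40, 44, 45, 48, 52, 56]:

lo=0, hi=14, mid=7, arr[mid]=33 -> 33 < 40, search right half
lo=8, hi=14, mid=11, arr[mid]=45 -> 45 > 40, search left half
lo=8, hi=10, mid=9, arr[mid]=40 -> Found target at index 9!

Binary search finds 40 at index 9 after 3 comparisons. The search repeatedly halves the search space by comparing with the middle element.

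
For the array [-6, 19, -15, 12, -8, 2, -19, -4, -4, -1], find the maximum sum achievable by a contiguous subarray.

Using Kadane's algorithm on [-6, 19, -15, 12, -8, 2, -19, -4, -4, -1]:

Scanning through the array:
Position 1 (value 19): max_ending_here = 19, max_so_far = 19
Position 2 (value -15): max_ending_here = 4, max_so_far = 19
Position 3 (value 12): max_ending_here = 16, max_so_far = 19
Position 4 (value -8): max_ending_here = 8, max_so_far = 19
Position 5 (value 2): max_ending_here = 10, max_so_far = 19
Position 6 (value -19): max_ending_here = -9, max_so_far = 19
Position 7 (value -4): max_ending_here = -4, max_so_far = 19
Position 8 (value -4): max_ending_here = -4, max_so_far = 19
Position 9 (value -1): max_ending_here = -1, max_so_far = 19

Maximum subarray: [19]
Maximum sum: 19

The maximum subarray is [19] with sum 19. This subarray runs from index 1 to index 1.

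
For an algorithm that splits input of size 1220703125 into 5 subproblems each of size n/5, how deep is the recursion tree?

For divide and conquer with division factor 5:

Problem sizes at each level:
Level 0: 1220703125
Level 1: 244140625
Level 2: 48828125
Level 3: 9765625
Level 4: 1953125
Level 5: 390625
Level 6: 78125
Level 7: 15625
Level 8: 3125
Level 9: 625
Level 10: 125
Level 11: 25
Level 12: 5
Level 13: 1

The root is level 0 and the size-1 base case is level 13 (the tree spans levels 0 through 13, i.e. 14 levels counting the root), so the depth is the number of divisions: log_5(1220703125) = 13

The recursion tree depth is log_5(1220703125) = 13. At each level, the problem size is divided by 5, so it takes 13 divisions to reduce to a base case of size 1. The algorithm makes 5 recursive calls at each level.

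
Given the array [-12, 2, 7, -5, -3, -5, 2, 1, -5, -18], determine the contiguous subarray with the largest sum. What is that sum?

Using Kadane's algorithm on [-12, 2, 7, -5, -3, -5, 2, 1, -5, -18]:

Scanning through the array:
Position 1 (value 2): max_ending_here = 2, max_so_far = 2
Position 2 (value 7): max_ending_here = 9, max_so_far = 9
Position 3 (value -5): max_ending_here = 4, max_so_far = 9
Position 4 (value -3): max_ending_here = 1, max_so_far = 9
Position 5 (value -5): max_ending_here = -4, max_so_far = 9
Position 6 (value 2): max_ending_here = 2, max_so_far = 9
Position 7 (value 1): max_ending_here = 3, max_so_far = 9
Position 8 (value -5): max_ending_here = -2, max_so_far = 9
Position 9 (value -18): max_ending_here = -18, max_so_far = 9

Maximum subarray: [2, 7]
Maximum sum: 9

The maximum subarray is [2, 7] with sum 9. This subarray runs from index 1 to index 2.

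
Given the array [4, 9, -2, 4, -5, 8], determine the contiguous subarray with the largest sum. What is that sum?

Using Kadane's algorithm on [4, 9, -2, 4, -5, 8]:

Scanning through the array:
Position 1 (value 9): max_ending_here = 13, max_so_far = 13
Position 2 (value -2): max_ending_here = 11, max_so_far = 13
Position 3 (value 4): max_ending_here = 15, max_so_far = 15
Position 4 (value -5): max_ending_here = 10, max_so_far = 15
Position 5 (value 8): max_ending_here = 18, max_so_far = 18

Maximum subarray: [4, 9, -2, 4, -5, 8]
Maximum sum: 18

The maximum subarray is [4, 9, -2, 4, -5, 8] with sum 18. This subarray runs from index 0 to index 5.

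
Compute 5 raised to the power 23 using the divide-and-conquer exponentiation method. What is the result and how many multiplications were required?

Computing 5^23 by squaring (build up from 5^1; each line after the first costs one multiplication):

5^1 = 5
5^2 = (5^1)^2 = 5^2 = 25
5^4 = (5^2)^2 = 25^2 = 625
5^5 = 5 * 5^4 = 5 * 625 = 3125
5^10 = (5^5)^2 = 3125^2 = 9765625
5^11 = 5 * 5^10 = 5 * 9765625 = 48828125
5^22 = (5^11)^2 = 48828125^2 = 2384185791015625
5^23 = 5 * 5^22 = 5 * 2384185791015625 = 11920928955078125

Result: 11920928955078125
Multiplications needed: 7 (7 lines after 5^1)

5^23 = 11920928955078125. Using exponentiation by squaring, this requires 7 multiplications. The key idea: if the exponent is even, square the half-power; if odd, multiply by the base once.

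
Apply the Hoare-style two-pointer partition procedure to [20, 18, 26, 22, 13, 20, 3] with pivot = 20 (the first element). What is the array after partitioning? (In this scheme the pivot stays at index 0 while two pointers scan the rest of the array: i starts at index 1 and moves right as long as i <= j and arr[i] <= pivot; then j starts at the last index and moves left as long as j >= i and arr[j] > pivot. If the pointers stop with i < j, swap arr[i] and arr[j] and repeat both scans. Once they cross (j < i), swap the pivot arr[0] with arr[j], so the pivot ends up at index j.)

Hoare-style two-pointer partition with pivot = 20:

Initial array: [20, 18, 26, 22, 13, 20, 3]

Pointers start at i = 1, j = 6.
i stops at index 2 (arr[2]=26 > 20), j stops at index 6 (arr[6]=3 <= 20): swap arr[2] and arr[6], array becomes [20, 18, 3, 22, 13, 20, 26]
i stops at index 3 (arr[3]=22 > 20), j stops at index 5 (arr[5]=20 <= 20): swap arr[3] and arr[5], array becomes [20, 18, 3, 20, 13, 22, 26]
i ends at 5, j ends at 4: the pointers have crossed (j < i), so scanning stops.

Swap pivot arr[0] with arr[4] to place pivot at position 4: [13, 18, 3, 20, 20, 22, 26]
Pivot position: 4

After partitioning with pivot 20, the array becomes [13, 18, 3, 20, 20, 22, 26]. The pivot is placed at index 4. All elements to the left of the pivot are <= 20, and all elements to the right are > 20.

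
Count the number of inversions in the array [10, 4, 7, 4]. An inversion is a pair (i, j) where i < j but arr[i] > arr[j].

Finding inversions in [10, 4, 7, 4]:

(0, 1): arr[0]=10 > arr[1]=4
(0, 2): arr[0]=10 > arr[2]=7
(0, 3): arr[0]=10 > arr[3]=4
(2, 3): arr[2]=7 > arr[3]=4

Total inversions: 4

The array has 4 inversion(s): (0,1), (0,2), (0,3), (2,3). Each pair (i,j) satisfies i < j and arr[i] > arr[j].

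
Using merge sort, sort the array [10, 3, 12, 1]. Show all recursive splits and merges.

Merge sort trace:

Split: [10, 3, 12, 1] -> [10, 3] and [12, 1]
  Split: [10, 3] -> [10] and [3]
  Merge: [10] + [3] -> [3, 10]
  Split: [12, 1] -> [12] and [1]
  Merge: [12] + [1] -> [1, 12]
Merge: [3, 10] + [1, 12] -> [1, 3, 10, 12]

Final sorted array: [1, 3, 10, 12]

The merge sort proceeds by recursively splitting the array and merging sorted halves.
After all merges, the sorted array is [1, 3, 10, 12].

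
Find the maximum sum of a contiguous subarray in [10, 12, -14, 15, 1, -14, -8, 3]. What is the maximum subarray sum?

Using Kadane's algorithm on [10, 12, -14, 15, 1, -14, -8, 3]:

Scanning through the array:
Position 1 (value 12): max_ending_here = 22, max_so_far = 22
Position 2 (value -14): max_ending_here = 8, max_so_far = 22
Position 3 (value 15): max_ending_here = 23, max_so_far = 23
Position 4 (value 1): max_ending_here = 24, max_so_far = 24
Position 5 (value -14): max_ending_here = 10, max_so_far = 24
Position 6 (value -8): max_ending_here = 2, max_so_far = 24
Position 7 (value 3): max_ending_here = 5, max_so_far = 24

Maximum subarray: [10, 12, -14, 15, 1]
Maximum sum: 24

The maximum subarray is [10, 12, -14, 15, 1] with sum 24. This subarray runs from index 0 to index 4.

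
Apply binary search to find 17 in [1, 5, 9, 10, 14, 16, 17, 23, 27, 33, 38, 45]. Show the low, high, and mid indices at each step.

Binary search for 17 in [1, 5, 9, 10, 14, 16, 17, 23, 27, 33, 38, 45]:

lo=0, hi=11, mid=5, arr[mid]=16 -> 16 < 17, search right half
lo=6, hi=11, mid=8, arr[mid]=27 -> 27 > 17, search left half
lo=6, hi=7, mid=6, arr[mid]=17 -> Found target at index 6!

Binary search finds 17 at index 6 after 3 comparisons. The search repeatedly halves the search space by comparing with the middle element.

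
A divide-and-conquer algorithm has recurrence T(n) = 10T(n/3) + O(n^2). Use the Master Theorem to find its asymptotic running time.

Master Theorem for T(n) = 10T(n/3) + O(n^2):

a = 10, b = 3, c = 2
log_b(a) = log_3(10) = 2.0959

Case 1: c = 2 < log_3(10) = 2.0959
T(n) = O(n^(log_3 10))

For T(n) = 10T(n/3) + O(n^2): log_3(10) = 2.0959. This is Case 1 of the Master Theorem (c < log_b(a), work dominated by leaves), giving O(n^(log_3 10)).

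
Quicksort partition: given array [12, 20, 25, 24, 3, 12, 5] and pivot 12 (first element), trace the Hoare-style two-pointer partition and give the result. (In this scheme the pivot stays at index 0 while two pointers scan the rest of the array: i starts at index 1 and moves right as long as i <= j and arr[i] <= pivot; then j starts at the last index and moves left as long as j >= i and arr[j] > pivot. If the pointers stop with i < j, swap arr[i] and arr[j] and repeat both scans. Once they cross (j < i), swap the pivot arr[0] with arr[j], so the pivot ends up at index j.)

Hoare-style two-pointer partition with pivot = 12:

Initial array: [12, 20, 25, 24, 3, 12, 5]

Pointers start at i = 1, j = 6.
i stops at index 1 (arr[1]=20 > 12), j stops at index 6 (arr[6]=5 <= 12): swap arr[1] and arr[6], array becomes [12, 5, 25, 24, 3, 12, 20]
i stops at index 2 (arr[2]=25 > 12), j stops at index 5 (arr[5]=12 <= 12): swap arr[2] and arr[5], array becomes [12, 5, 12, 24, 3, 25, 20]
i stops at index 3 (arr[3]=24 > 12), j stops at index 4 (arr[4]=3 <= 12): swap arr[3] and arr[4], array becomes [12, 5, 12, 3, 24, 25, 20]
i ends at 4, j ends at 3: the pointers have crossed (j < i), so scanning stops.

Swap pivot arr[0] with arr[3] to place pivot at position 3: [3, 5, 12, 12, 24, 25, 20]
Pivot position: 3

After partitioning with pivot 12, the array becomes [3, 5, 12, 12, 24, 25, 20]. The pivot is placed at index 3. All elements to the left of the pivot are <= 12, and all elements to the right are > 12.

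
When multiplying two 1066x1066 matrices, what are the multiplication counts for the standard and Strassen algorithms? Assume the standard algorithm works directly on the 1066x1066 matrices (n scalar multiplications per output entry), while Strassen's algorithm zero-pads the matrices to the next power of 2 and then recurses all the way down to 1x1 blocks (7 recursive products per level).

Matrix multiplication for 1066x1066 matrices:

Strassen's algorithm requires power-of-2 dimensions. Pad 1066x1066 to 2048x2048 (next power of 2).

Standard algorithm: 1066^3 = 1211355496 multiplications
Strassen's algorithm: 7^(log2(2048)) = 7^11 = 1977326743 multiplications
Difference: 1211355496 - 1977326743 = -765971247 (Strassen uses MORE here due to padding overhead — for small or just-over-power-of-2 n, padding can outweigh the per-level savings)

Standard: 1211355496 multiplications (1066^3). Strassen: 1977326743 multiplications (7^11, after padding to 2048x2048). Strassen reduces 8 recursive multiplications to 7 at each level.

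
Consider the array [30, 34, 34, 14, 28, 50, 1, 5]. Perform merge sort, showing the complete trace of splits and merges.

Merge sort trace:

Split: [30, 34, 34, 14, 28, 50, 1, 5] -> [30, 34, 34, 14] and [28, 50, 1, 5]
  Split: [30, 34, 34, 14] -> [30, 34] and [34, 14]
    Split: [30, 34] -> [30] and [34]
    Merge: [30] + [34] -> [30, 34]
    Split: [34, 14] -> [34] and [14]
    Merge: [34] + [14] -> [14, 34]
  Merge: [30, 34] + [14, 34] -> [14, 30, 34, 34]
  Split: [28, 50, 1, 5] -> [28, 50] and [1, 5]
    Split: [28, 50] -> [28] and [50]
    Merge: [28] + [50] -> [28, 50]
    Split: [1, 5] -> [1] and [5]
    Merge: [1] + [5] -> [1, 5]
  Merge: [28, 50] + [1, 5] -> [1, 5, 28, 50]
Merge: [14, 30, 34, 34] + [1, 5, 28, 50] -> [1, 5, 14, 28, 30, 34, 34, 50]

Final sorted array: [1, 5, 14, 28, 30, 34, 34, 50]

The merge sort proceeds by recursively splitting the array and merging sorted halves.
After all merges, the sorted array is [1, 5, 14, 28, 30, 34, 34, 50].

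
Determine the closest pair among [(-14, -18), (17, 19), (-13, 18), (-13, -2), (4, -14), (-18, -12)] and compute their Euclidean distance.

Computing all pairwise distances among 6 points:

d((-14, -18), (17, 19)) = 48.2701
d((-14, -18), (-13, 18)) = 36.0139
d((-14, -18), (-13, -2)) = 16.0312
d((-14, -18), (4, -14)) = 18.4391
d((-14, -18), (-18, -12)) = 7.2111 <-- minimum
d((17, 19), (-13, 18)) = 30.0167
d((17, 19), (-13, -2)) = 36.6197
d((17, 19), (4, -14)) = 35.4683
d((17, 19), (-18, -12)) = 46.7547
d((-13, 18), (-13, -2)) = 20.0
d((-13, 18), (4, -14)) = 36.2353
d((-13, 18), (-18, -12)) = 30.4138
d((-13, -2), (4, -14)) = 20.8087
d((-13, -2), (-18, -12)) = 11.1803
d((4, -14), (-18, -12)) = 22.0907

Closest pair: (-14, -18) and (-18, -12) with distance 7.2111

The closest pair is (-14, -18) and (-18, -12) with Euclidean distance 7.2111. For 6 points, brute-force pairwise comparison is shown above. For large n, the divide-and-conquer algorithm (sort by x, recurse on halves, check the dividing strip) achieves O(n log n).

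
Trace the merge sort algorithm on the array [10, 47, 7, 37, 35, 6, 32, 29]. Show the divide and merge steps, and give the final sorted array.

Merge sort trace:

Split: [10, 47, 7, 37, 35, 6, 32, 29] -> [10, 47, 7, 37] and [35, 6, 32, 29]
  Split: [10, 47, 7, 37] -> [10, 47] and [7, 37]
    Split: [10, 47] -> [10] and [47]
    Merge: [10] + [47] -> [10, 47]
    Split: [7, 37] -> [7] and [37]
    Merge: [7] + [37] -> [7, 37]
  Merge: [10, 47] + [7, 37] -> [7, 10, 37, 47]
  Split: [35, 6, 32, 29] -> [35, 6] and [32, 29]
    Split: [35, 6] -> [35] and [6]
    Merge: [35] + [6] -> [6, 35]
    Split: [32, 29] -> [32] and [29]
    Merge: [32] + [29] -> [29, 32]
  Merge: [6, 35] + [29, 32] -> [6, 29, 32, 35]
Merge: [7, 10, 37, 47] + [6, 29, 32, 35] -> [6, 7, 10, 29, 32, 35, 37, 47]

Final sorted array: [6, 7, 10, 29, 32, 35, 37, 47]

The merge sort proceeds by recursively splitting the array and merging sorted halves.
After all merges, the sorted array is [6, 7, 10, 29, 32, 35, 37, 47].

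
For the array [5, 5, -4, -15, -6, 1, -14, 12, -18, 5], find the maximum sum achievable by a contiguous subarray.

Using Kadane's algorithm on [5, 5, -4, -15, -6, 1, -14, 12, -18, 5]:

Scanning through the array:
Position 1 (value 5): max_ending_here = 10, max_so_far = 10
Position 2 (value -4): max_ending_here = 6, max_so_far = 10
Position 3 (value -15): max_ending_here = -9, max_so_far = 10
Position 4 (value -6): max_ending_here = -6, max_so_far = 10
Position 5 (value 1): max_ending_here = 1, max_so_far = 10
Position 6 (value -14): max_ending_here = -13, max_so_far = 10
Position 7 (value 12): max_ending_here = 12, max_so_far = 12
Position 8 (value -18): max_ending_here = -6, max_so_far = 12
Position 9 (value 5): max_ending_here = 5, max_so_far = 12

Maximum subarray: [12]
Maximum sum: 12

The maximum subarray is [12] with sum 12. This subarray runs from index 7 to index 7.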